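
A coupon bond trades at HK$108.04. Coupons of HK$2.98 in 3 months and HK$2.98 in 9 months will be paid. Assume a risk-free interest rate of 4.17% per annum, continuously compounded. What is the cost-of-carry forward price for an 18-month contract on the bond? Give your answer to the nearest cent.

PV(coupons) I = 2.98·e^(−0.0417·3/12) + 2.98·e^(−0.0417·9/12)
I = 2.9491 + 2.8882 = 5.8373
F = (S − I)·e^(rT) = (108.04 − 5.8373) · e^(0.0417·18/12)
= 102.2027 · e^0.062550 = 102.2027 × 1.064548 = HK$108.80

HK$108.80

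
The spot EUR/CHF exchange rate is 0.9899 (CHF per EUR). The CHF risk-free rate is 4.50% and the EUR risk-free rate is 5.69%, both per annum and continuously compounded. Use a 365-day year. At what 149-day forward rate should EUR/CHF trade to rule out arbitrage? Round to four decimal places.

F = S·e^((r_CHF − r_EUR)T) = 0.9899 · e^((0.0450 − 0.0569) × 149/365)
= 0.9899 · e^-0.004858 = 0.9899 × 0.995154
F = 0.9851 CHF per EUR

0.9851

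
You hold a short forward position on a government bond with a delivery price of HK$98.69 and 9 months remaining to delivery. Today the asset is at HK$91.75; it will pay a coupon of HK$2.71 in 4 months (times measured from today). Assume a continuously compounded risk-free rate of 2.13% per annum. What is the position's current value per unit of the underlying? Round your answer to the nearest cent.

HK$8.07

PV(remaining coupons) I = 2.71·e^(−0.0213·4/12) = 2.6908
Current forward F = (S − I)·e^(rT) = (91.75 − 2.6908)·e^(0.0213·9/12) = 89.0592 × 1.016103 = 90.4933
Value (long) = (F − K)·e^(−rT) = (90.4933 − 98.69) × 0.984152 = -8.0668
Short position value = −(long value) = HK$8.07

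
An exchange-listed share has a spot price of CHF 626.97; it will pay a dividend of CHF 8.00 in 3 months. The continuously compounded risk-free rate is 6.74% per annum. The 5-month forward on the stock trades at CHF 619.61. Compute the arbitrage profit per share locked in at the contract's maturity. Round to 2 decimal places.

CHF 17.13 per share

PV(dividends) I = 8.00·e^(−0.0674·3/12) = 7.8663
Fair forward F* = (S − I)·e^(rT) = (626.97 − 7.8663)·e^0.028083 = 619.1037 × 1.028481 = 636.7364
Market CHF 619.61 < fair 636.7364: forward underpriced → reverse cash-and-carry (short the stock, invest proceeds at r, pay the dividends, go long the forward).
Profit at T = |F_mkt − F*| = |619.61 − 636.7364| = CHF 17.13 per share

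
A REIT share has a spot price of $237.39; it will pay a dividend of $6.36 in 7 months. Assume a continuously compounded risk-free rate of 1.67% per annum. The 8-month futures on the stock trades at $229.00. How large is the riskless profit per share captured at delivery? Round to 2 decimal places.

$4.68 per share

PV(dividends) I = 6.36·e^(−0.0167·7/12) = 6.2983
Fair futures F* = (S − I)·e^(rT) = (237.39 − 6.2983)·e^0.011133 = 231.0917 × 1.011195 = 233.6788
Market $229.00 < fair 233.6788: forward underpriced → reverse cash-and-carry (short the stock, invest proceeds at r, pay the dividends, go long the forward).
Profit at T = |F_mkt − F*| = |229.00 − 233.6788| = $4.68 per share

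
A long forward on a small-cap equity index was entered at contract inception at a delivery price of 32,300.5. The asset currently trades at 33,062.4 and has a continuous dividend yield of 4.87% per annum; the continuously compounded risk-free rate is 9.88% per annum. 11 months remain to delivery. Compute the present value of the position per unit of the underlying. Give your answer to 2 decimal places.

2115.19

Current fair forward for the remaining 11 months: F = S·e^((r − q)·T), (r − q) = 0.0988 − 0.0487 = 0.0501
F = 33062.4 · e^(0.0501 × 11/12) = 33062.4 × 1.04699588 = 34616.1966
Value of long forward = (F − K)·e^(−rT) = (34616.1966 − 32300.5) · e^(−0.0988·11/12)
= 2315.6966 × 0.91341344 = 2115.19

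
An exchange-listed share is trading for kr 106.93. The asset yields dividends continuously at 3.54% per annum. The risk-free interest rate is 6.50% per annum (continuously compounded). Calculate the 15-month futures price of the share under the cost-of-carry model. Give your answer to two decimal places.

kr 110.96

F = S·e^((r − q)T) = 106.93 · e^((0.0650 − 0.0354) × 15/12)
= 106.93 · e^0.037000 = 106.93 × 1.037693
F = kr 110.96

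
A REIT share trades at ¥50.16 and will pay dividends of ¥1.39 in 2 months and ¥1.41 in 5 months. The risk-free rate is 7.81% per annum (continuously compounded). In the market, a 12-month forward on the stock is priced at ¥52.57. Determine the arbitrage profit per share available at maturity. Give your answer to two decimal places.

¥1.29 per share

PV(dividends) I = 1.39·e^(−0.0781·2/12) + 1.41·e^(−0.0781·5/12) = 2.7369
Fair forward F* = (S − I)·e^(rT) = (50.16 − 2.7369)·e^0.078100 = 47.4231 × 1.081231 = 51.2753
Market ¥52.57 > fair 51.2753: forward overpriced → cash-and-carry (borrow at r, buy the stock and collect the dividends, short the forward).
Profit at T = |F_mkt − F*| = |52.57 − 51.2753| = ¥1.29 per share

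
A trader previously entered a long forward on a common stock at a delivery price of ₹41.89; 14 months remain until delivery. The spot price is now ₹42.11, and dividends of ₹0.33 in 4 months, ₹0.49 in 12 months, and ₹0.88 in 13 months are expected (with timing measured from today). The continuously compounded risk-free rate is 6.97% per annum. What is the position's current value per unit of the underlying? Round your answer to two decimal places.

₹1.90

PV(remaining dividends) I = 0.33·e^(−0.0697·4/12) + 0.49·e^(−0.0697·12/12) + 0.88·e^(−0.0697·13/12) = 1.5954
Current forward F = (S − I)·e^(rT) = (42.11 − 1.5954)·e^(0.0697·14/12) = 40.5146 × 1.084714 = 43.9468
Value (long) = (F − K)·e^(−rT) = (43.9468 − 41.89) × 0.921902 = 1.8962
Value = ₹1.90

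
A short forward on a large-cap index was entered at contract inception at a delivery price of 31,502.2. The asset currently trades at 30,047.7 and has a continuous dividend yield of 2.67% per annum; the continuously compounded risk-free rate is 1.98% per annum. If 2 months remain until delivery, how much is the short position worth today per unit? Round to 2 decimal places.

Current fair forward for the remaining 2 months: F = S·e^((r − q)·T), (r − q) = 0.0198 − 0.0267 = -0.0069
F = 30047.7 · e^(-0.0069 × 2/12) = 30047.7 × 0.99885066 = 30013.1650
Value of long forward = (F − K)·e^(−rT) = (30013.1650 − 31502.2) · e^(−0.0198·2/12)
= -1489.0350 × 0.99670544 = -1484.13
Short position value = −(long value) = 1484.13

1484.13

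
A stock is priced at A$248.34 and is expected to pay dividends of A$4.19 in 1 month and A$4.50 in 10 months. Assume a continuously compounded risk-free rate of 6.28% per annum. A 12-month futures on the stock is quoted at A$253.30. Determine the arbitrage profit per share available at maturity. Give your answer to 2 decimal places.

A$2.15 per share

PV(dividends) I = 4.19·e^(−0.0628·1/12) + 4.50·e^(−0.0628·10/12) = 8.4387
Fair futures F* = (S − I)·e^(rT) = (248.34 − 8.4387)·e^0.062800 = 239.9013 × 1.064814 = 255.4503
Market A$253.30 < fair 255.4503: forward underpriced → reverse cash-and-carry (short the stock, invest proceeds at r, pay the dividends, go long the forward).
Profit at T = |F_mkt − F*| = |253.30 − 255.4503| = A$2.15 per share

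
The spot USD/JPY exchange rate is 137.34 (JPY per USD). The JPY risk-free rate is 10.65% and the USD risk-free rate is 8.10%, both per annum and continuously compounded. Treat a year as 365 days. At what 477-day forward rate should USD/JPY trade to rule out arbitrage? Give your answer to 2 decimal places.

141.99

F = S·e^((r_JPY − r_USD)T) = 137.34 · e^((0.1065 − 0.0810) × 477/365)
= 137.34 · e^0.033325 = 137.34 × 1.033886
F = 141.99 JPY per USD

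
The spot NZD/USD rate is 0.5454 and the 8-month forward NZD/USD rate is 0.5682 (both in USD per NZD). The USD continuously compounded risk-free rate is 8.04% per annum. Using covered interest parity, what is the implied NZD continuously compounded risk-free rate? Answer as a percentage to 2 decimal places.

1.90%

F = S·e^((r_USD − r_NZD)T) ⇒ r_NZD = r_USD − ln(F/S)/T
ln(0.5682/0.5454) = 0.040954; /(8/12) = 0.061431
r_NZD = 0.0804 − 0.061431 = 0.018969
r_NZD = 1.90%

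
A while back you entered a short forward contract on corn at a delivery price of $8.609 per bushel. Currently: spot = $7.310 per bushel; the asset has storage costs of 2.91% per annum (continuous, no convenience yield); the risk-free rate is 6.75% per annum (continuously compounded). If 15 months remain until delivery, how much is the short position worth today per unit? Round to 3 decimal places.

$0.332 per bushel

Current fair forward for the remaining 15 months: F = S·e^((r + u)·T), (r + u) = 0.0675 + 0.0291 = 0.0966
F = 7.310 · e^(0.0966 × 15/12) = 7.310 × 1.128343 = 8.2482
Value of long forward = (F − K)·e^(−rT) = (8.2482 − 8.609) · e^(−0.0675·15/12)
= -0.3608 × 0.919087 = -0.332
Short position value = −(long value) = $0.332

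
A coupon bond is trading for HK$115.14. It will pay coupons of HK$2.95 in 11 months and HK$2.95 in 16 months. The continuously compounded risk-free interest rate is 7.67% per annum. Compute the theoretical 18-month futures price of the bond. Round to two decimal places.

HK$123.11

PV(coupons) I = 2.95·e^(−0.0767·11/12) + 2.95·e^(−0.0767·16/12)
I = 2.7497 + 2.6632 = 5.4129
F = (S − I)·e^(rT) = (115.14 − 5.4129) · e^(0.0767·18/12)
= 109.7271 · e^0.115050 = 109.7271 × 1.121930 = HK$123.11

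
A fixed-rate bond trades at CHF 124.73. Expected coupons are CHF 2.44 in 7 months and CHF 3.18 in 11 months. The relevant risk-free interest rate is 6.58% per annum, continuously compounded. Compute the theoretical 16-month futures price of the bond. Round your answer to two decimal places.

PV(coupons) I = 2.44·e^(−0.0658·7/12) + 3.18·e^(−0.0658·11/12)
I = 2.3481 + 2.9939 = 5.3420
F = (S − I)·e^(rT) = (124.73 − 5.3420) · e^(0.0658·16/12)
= 119.3880 · e^0.087733 = 119.3880 × 1.091697 = CHF 130.34

CHF 130.34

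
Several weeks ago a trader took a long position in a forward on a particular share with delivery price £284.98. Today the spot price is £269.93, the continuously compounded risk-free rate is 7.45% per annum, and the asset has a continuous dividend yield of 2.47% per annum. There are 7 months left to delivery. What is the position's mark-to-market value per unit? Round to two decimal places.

-£6.79

Current fair forward for the remaining 7 months: F = S·e^((r − q)·T), (r − q) = 0.0745 − 0.0247 = 0.0498
F = 269.93 · e^(0.0498 × 7/12) = 269.93 × 1.029476 = 277.8865
Value of long forward = (F − K)·e^(−rT) = (277.8865 − 284.98) · e^(−0.0745·7/12)
= -7.0935 × 0.957472 = -6.79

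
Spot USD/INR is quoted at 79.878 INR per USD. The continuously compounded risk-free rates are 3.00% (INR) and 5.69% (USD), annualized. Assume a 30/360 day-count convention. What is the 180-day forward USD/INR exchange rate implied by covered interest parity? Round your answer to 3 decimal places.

78.811

F = S·e^((r_INR − r_USD)T) = 79.878 · e^((0.0300 − 0.0569) × 180/360)
= 79.878 · e^-0.013450 = 79.878 × 0.986640
F = 78.811 INR per USD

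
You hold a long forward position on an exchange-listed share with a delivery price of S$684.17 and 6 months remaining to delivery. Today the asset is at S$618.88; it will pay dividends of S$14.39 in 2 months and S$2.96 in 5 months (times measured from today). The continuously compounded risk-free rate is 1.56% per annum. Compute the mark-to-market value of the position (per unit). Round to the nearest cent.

-S$77.27

PV(remaining dividends) I = 14.39·e^(−0.0156·2/12) + 2.96·e^(−0.0156·5/12) = 17.2935
Current forward F = (S − I)·e^(rT) = (618.88 − 17.2935)·e^(0.0156·6/12) = 601.5865 × 1.007830 = 606.2969
Value (long) = (F − K)·e^(−rT) = (606.2969 − 684.17) × 0.992230 = -77.2680
Value = -S$77.27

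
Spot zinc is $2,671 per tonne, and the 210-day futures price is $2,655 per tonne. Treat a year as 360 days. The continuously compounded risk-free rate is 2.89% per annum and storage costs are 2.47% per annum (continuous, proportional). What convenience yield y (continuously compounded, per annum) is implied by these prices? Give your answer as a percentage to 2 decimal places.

F = S·e^((r+u−y)T) ⇒ (r+u−y) = ln(F/S)/T
ln(2655/2671) = -0.006008; /T ⇒ -0.010299
y = r + u − ln(F/S)/T = 0.0289 + 0.0247 + 0.010299 = 0.063899
y = 6.39%

6.39%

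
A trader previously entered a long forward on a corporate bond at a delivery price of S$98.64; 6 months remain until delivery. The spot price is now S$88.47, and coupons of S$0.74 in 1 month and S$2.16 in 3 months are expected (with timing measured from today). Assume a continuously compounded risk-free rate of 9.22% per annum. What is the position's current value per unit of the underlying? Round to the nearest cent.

-S$8.57

PV(remaining coupons) I = 0.74·e^(−0.0922·1/12) + 2.16·e^(−0.0922·3/12) = 2.8451
Current forward F = (S − I)·e^(rT) = (88.47 − 2.8451)·e^(0.0922·6/12) = 85.6249 × 1.047179 = 89.6646
Value (long) = (F − K)·e^(−rT) = (89.6646 − 98.64) × 0.954946 = -8.5710
Value = -S$8.57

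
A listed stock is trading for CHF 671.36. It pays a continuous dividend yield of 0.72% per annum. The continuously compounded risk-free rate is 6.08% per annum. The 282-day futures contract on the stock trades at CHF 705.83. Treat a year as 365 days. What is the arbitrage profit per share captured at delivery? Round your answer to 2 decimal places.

Fair futures: F* = S·e^(carry·T), with carry = (r − q) = 0.0608 − 0.0072 = 0.0536
F* = 671.36 · e^(0.0536 × 282/365) = 671.36 · e^0.041412 = 671.36 × 1.042281 = CHF 699.7458
Market CHF 705.83 > fair CHF 699.7458: forward overpriced → cash-and-carry (buy spot, short the forward).
At maturity, profit = |F_mkt − F*| = |705.83 − 699.7458| = CHF 6.08 per share

CHF 6.08 per share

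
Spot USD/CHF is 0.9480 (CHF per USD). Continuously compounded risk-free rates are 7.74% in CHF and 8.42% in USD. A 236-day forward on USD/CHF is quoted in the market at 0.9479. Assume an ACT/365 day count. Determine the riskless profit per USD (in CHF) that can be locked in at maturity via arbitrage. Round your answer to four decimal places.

0.0041 per USD (in CHF)

Fair forward: F* = S·e^(carry·T), with carry = (r_CHF − r_USD) = 0.0774 − 0.0842 = -0.0068
F* = 0.9480 · e^(-0.0068 × 236/365) = 0.9480 · e^-0.004397 = 0.9480 × 0.995613 = 0.9438
Market 0.9479 > fair 0.9438: forward overpriced → cash-and-carry (buy spot, short the forward).
At maturity, profit = |F_mkt − F*| = |0.9479 − 0.9438| = 0.0041 per USD (in CHF)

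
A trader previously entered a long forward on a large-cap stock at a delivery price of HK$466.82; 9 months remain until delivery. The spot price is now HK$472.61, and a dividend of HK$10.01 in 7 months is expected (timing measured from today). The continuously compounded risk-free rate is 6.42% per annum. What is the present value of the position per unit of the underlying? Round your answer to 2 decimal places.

HK$18.09

PV(remaining dividends) I = 10.01·e^(−0.0642·7/12) = 9.6421
Current forward F = (S − I)·e^(rT) = (472.61 − 9.6421)·e^(0.0642·9/12) = 462.9679 × 1.049328 = 485.8052
Value (long) = (F − K)·e^(−rT) = (485.8052 − 466.82) × 0.952991 = 18.0927
Value = HK$18.09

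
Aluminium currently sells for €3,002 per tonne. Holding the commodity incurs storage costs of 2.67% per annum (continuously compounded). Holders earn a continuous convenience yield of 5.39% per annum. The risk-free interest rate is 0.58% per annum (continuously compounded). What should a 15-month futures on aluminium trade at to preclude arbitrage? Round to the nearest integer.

Net carry = r + u − y = 0.0058 + 0.0267 − 0.0539 = -0.0214
F = S·e^((r+u−y)T) = 3002 · e^(-0.0214 × 15/12) = 3002 · e^-0.026750
= 3002 × 0.973605 = €2,923 per tonne

€2,923 per tonne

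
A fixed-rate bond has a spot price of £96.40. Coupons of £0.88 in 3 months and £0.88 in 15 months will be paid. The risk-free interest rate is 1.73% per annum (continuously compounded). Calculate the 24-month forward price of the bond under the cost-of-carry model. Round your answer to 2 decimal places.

PV(coupons) I = 0.88·e^(−0.0173·3/12) + 0.88·e^(−0.0173·15/12)
I = 0.8762 + 0.8612 = 1.7374
F = (S − I)·e^(rT) = (96.40 − 1.7374) · e^(0.0173·24/12)
= 94.6626 · e^0.034600 = 94.6626 × 1.035206 = £98.00

£98.00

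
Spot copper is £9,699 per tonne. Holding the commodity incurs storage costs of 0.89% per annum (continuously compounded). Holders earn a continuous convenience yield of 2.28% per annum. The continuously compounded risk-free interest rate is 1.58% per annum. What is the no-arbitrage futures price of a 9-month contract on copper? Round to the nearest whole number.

£9,713 per tonne

Net carry = r + u − y = 0.0158 + 0.0089 − 0.0228 = 0.0019
F = S·e^((r+u−y)T) = 9699 · e^(0.0019 × 9/12) = 9699 · e^0.001425
= 9699 × 1.001426 = £9,713 per tonne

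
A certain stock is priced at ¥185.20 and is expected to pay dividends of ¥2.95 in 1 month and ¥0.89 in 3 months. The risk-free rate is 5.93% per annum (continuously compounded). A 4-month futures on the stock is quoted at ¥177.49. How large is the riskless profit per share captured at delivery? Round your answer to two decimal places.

PV(dividends) I = 2.95·e^(−0.0593·1/12) + 0.89·e^(−0.0593·3/12) = 3.8124
Fair futures F* = (S − I)·e^(rT) = (185.20 − 3.8124)·e^0.019767 = 181.3876 × 1.019964 = 185.0088
Market ¥177.49 < fair 185.0088: forward underpriced → reverse cash-and-carry (short the stock, invest proceeds at r, pay the dividends, go long the forward).
Profit at T = |F_mkt − F*| = |177.49 − 185.0088| = ¥7.52 per share

¥7.52 per share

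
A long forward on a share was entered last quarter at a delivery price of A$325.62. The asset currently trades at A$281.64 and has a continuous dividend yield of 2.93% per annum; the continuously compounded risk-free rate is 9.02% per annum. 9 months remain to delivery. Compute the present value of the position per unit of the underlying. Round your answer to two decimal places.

-A$28.80

Current fair forward for the remaining 9 months: F = S·e^((r − q)·T), (r − q) = 0.0902 − 0.0293 = 0.0609
F = 281.64 · e^(0.0609 × 9/12) = 281.64 × 1.046734 = 294.8022
Value of long forward = (F − K)·e^(−rT) = (294.8022 − 325.62) · e^(−0.0902·9/12)
= -30.8178 × 0.934588 = -28.80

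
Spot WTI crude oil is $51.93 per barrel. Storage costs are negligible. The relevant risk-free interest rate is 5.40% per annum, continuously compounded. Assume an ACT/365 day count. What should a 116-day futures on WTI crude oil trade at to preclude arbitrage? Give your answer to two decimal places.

$52.83 per barrel

F = S·e^(rT) = 51.93 · e^(0.0540 × 116/365) = 51.93 · e^0.017162
= 51.93 × 1.017310 = $52.83 per barrel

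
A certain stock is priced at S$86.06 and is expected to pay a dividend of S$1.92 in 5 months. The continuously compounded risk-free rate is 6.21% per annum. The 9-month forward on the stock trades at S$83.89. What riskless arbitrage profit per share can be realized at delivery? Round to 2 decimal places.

S$4.31 per share

PV(dividends) I = 1.92·e^(−0.0621·5/12) = 1.8710
Fair forward F* = (S − I)·e^(rT) = (86.06 − 1.8710)·e^0.046575 = 84.1890 × 1.047677 = 88.2029
Market S$83.89 < fair 88.2029: forward underpriced → reverse cash-and-carry (short the stock, invest proceeds at r, pay the dividends, go long the forward).
Profit at T = |F_mkt − F*| = |83.89 − 88.2029| = S$4.31 per share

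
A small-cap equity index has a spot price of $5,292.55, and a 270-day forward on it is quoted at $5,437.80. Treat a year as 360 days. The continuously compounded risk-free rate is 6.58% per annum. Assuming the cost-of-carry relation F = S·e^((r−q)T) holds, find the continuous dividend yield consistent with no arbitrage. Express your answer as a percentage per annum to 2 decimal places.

2.97%

From F = S·e^((r−q)T): (r − q) = ln(F/S)/T
ln(5437.80/5292.55) = ln(1.027444) = 0.027074
(r − q) = 0.027074 / (270/360) = 0.036099
q = r − ln(F/S)/T = 0.0658 − 0.036099 = 0.029701
q = 2.97%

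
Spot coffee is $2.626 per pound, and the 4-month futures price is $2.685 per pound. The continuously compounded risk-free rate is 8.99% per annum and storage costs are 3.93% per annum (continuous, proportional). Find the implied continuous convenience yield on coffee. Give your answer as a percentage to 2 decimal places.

6.25%

F = S·e^((r+u−y)T) ⇒ (r+u−y) = ln(F/S)/T
ln(2.685/2.626) = 0.022219; /T ⇒ 0.066657
y = r + u − ln(F/S)/T = 0.0899 + 0.0393 − 0.066657 = 0.062543
y = 6.25%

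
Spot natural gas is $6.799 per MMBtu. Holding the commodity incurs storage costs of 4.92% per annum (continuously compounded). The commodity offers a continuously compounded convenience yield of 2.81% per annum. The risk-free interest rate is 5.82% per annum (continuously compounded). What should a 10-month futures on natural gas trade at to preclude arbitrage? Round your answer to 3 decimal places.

Net carry = r + u − y = 0.0582 + 0.0492 − 0.0281 = 0.0793
F = S·e^((r+u−y)T) = 6.799 · e^(0.0793 × 10/12) = 6.799 · e^0.066083
= 6.799 × 1.068315 = $7.263 per MMBtu

$7.263 per MMBtu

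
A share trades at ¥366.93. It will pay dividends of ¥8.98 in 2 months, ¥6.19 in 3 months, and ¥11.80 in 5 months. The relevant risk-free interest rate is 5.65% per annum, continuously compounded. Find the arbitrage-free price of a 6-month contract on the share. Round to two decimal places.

¥350.16

PV(dividends) I = 8.98·e^(−0.0565·2/12) + 6.19·e^(−0.0565·3/12) + 11.80·e^(−0.0565·5/12)
I = 8.8958 + 6.1032 + 11.5255 = 26.5245
F = (S − I)·e^(rT) = (366.93 − 26.5245) · e^(0.0565·6/12)
= 340.4055 · e^0.028250 = 340.4055 × 1.028653 = ¥350.16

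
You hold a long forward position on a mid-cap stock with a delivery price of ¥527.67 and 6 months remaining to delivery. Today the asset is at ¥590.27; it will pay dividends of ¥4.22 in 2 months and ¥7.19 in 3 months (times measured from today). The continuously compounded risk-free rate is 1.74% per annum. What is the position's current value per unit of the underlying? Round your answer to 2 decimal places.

¥55.80

PV(remaining dividends) I = 4.22·e^(−0.0174·2/12) + 7.19·e^(−0.0174·3/12) = 11.3666
Current forward F = (S − I)·e^(rT) = (590.27 − 11.3666)·e^(0.0174·6/12) = 578.9034 × 1.008738 = 583.9619
Value (long) = (F − K)·e^(−rT) = (583.9619 − 527.67) × 0.991338 = 55.8043
Value = ¥55.80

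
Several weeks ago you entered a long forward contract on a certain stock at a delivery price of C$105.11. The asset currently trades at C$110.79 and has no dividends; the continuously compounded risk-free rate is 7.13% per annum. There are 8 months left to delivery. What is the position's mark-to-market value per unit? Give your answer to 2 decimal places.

Current fair forward for the remaining 8 months: F = S·e^(r·T), r = 0.0713
F = 110.79 · e^(0.0713 × 8/12) = 110.79 × 1.048681 = 116.1834
Value of long forward = (F − K)·e^(−rT) = (116.1834 − 105.11) · e^(−0.0713·8/12)
= 11.0734 × 0.953579 = 10.56

C$10.56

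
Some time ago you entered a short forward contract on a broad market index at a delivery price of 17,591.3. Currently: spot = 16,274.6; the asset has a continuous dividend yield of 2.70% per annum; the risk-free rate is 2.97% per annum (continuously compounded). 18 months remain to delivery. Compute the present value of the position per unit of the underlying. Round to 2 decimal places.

1196.16

Current fair forward for the remaining 18 months: F = S·e^((r − q)·T), (r − q) = 0.0297 − 0.0270 = 0.0027
F = 16274.6 · e^(0.0027 × 18/12) = 16274.6 × 1.00405821 = 16340.6457
Value of long forward = (F − K)·e^(−rT) = (16340.6457 − 17591.3) · e^(−0.0297·18/12)
= -1250.6543 × 0.95642778 = -1196.16
Short position value = −(long value) = 1196.16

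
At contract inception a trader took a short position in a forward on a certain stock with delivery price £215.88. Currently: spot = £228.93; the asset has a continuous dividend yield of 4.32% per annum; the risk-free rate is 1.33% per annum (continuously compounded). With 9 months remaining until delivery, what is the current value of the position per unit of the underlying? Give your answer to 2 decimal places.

-£7.89

Current fair forward for the remaining 9 months: F = S·e^((r − q)·T), (r − q) = 0.0133 − 0.0432 = -0.0299
F = 228.93 · e^(-0.0299 × 9/12) = 228.93 × 0.977825 = 223.8535
Value of long forward = (F − K)·e^(−rT) = (223.8535 − 215.88) · e^(−0.0133·9/12)
= 7.9735 × 0.990075 = 7.89
Short position value = −(long value) = -£7.89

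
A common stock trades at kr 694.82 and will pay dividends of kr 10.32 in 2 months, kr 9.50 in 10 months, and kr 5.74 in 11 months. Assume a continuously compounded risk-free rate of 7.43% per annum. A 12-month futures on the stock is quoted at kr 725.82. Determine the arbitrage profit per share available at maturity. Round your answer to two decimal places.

PV(dividends) I = 10.32·e^(−0.0743·2/12) + 9.50·e^(−0.0743·10/12) + 5.74·e^(−0.0743·11/12) = 24.4847
Fair futures F* = (S − I)·e^(rT) = (694.82 − 24.4847)·e^0.074300 = 670.3353 × 1.077130 = 722.0383
Market kr 725.82 > fair 722.0383: forward overpriced → cash-and-carry (borrow at r, buy the stock and collect the dividends, short the forward).
Profit at T = |F_mkt − F*| = |725.82 − 722.0383| = kr 3.78 per share

kr 3.78 per share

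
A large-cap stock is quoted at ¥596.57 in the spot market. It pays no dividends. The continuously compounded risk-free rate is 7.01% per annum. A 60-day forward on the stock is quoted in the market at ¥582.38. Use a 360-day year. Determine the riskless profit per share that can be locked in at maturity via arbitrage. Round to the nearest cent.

¥21.20 per share

Fair forward: F* = S·e^(carry·T), with carry = r = 0.0701
F* = 596.57 · e^(0.0701 × 60/360) = 596.57 · e^0.011683 = 596.57 × 1.011752 = ¥603.5809
Market ¥582.38 < fair ¥603.5809: forward underpriced → reverse cash-and-carry (short spot, go long the forward).
At maturity, profit = |F_mkt − F*| = |582.38 − 603.5809| = ¥21.20 per share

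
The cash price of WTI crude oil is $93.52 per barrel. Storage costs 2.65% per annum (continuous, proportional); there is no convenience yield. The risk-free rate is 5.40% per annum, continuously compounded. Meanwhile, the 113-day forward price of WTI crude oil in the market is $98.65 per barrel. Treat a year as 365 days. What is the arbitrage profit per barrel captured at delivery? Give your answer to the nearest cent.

Fair forward: F* = S·e^(carry·T), with carry = (r + u) = 0.0540 + 0.0265 = 0.0805
F* = 93.52 · e^(0.0805 × 113/365) = 93.52 · e^0.024922 = 93.52 × 1.025235 = $95.8800
Market $98.65 > fair $95.8800: forward overpriced → cash-and-carry (buy spot, short the forward).
At maturity, profit = |F_mkt − F*| = |98.65 − 95.8800| = $2.77 per barrel

$2.77 per barrel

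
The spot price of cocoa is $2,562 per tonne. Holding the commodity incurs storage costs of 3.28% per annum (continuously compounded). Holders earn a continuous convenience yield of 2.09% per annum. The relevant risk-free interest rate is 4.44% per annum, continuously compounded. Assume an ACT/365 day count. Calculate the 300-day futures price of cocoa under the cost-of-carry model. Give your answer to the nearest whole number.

$2,683 per tonne

Net carry = r + u − y = 0.0444 + 0.0328 − 0.0209 = 0.0563
F = S·e^((r+u−y)T) = 2562 · e^(0.0563 × 300/365) = 2562 · e^0.046274
= 2562 × 1.047361 = $2,683 per tonne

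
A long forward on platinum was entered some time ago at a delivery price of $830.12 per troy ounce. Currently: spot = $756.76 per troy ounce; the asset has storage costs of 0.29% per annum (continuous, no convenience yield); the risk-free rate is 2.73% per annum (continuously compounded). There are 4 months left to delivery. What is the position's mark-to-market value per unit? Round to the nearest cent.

-$65.11 per troy ounce

Current fair forward for the remaining 4 months: F = S·e^((r + u)·T), (r + u) = 0.0273 + 0.0029 = 0.0302
F = 756.76 · e^(0.0302 × 4/12) = 756.76 × 1.010118 = 764.4169
Value of long forward = (F − K)·e^(−rT) = (764.4169 − 830.12) · e^(−0.0273·4/12)
= -65.7031 × 0.990941 = -65.11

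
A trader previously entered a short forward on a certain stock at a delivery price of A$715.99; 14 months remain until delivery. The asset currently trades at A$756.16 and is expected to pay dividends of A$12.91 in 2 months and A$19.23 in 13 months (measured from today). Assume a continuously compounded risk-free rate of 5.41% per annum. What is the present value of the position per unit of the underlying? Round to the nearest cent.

PV(remaining dividends) I = 12.91·e^(−0.0541·2/12) + 19.23·e^(−0.0541·13/12) = 30.9295
Current forward F = (S − I)·e^(rT) = (756.16 − 30.9295)·e^(0.0541·14/12) = 725.2305 × 1.065151 = 772.4800
Value (long) = (F − K)·e^(−rT) = (772.4800 − 715.99) × 0.938834 = 53.0347
Short position value = −(long value) = -A$53.03

-A$53.03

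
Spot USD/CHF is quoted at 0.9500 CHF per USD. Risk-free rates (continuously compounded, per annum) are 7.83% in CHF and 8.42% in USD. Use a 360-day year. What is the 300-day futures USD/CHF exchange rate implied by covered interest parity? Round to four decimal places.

F = S·e^((r_CHF − r_USD)T) = 0.9500 · e^((0.0783 − 0.0842) × 300/360)
= 0.9500 · e^-0.004917 = 0.9500 × 0.995095
F = 0.9453 CHF per USD

0.9453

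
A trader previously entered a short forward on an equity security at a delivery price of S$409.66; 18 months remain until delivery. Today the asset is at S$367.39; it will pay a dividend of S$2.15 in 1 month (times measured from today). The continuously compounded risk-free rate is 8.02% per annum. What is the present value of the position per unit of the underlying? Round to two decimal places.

-S$2.03

PV(remaining dividends) I = 2.15·e^(−0.0802·1/12) = 2.1357
Current forward F = (S − I)·e^(rT) = (367.39 − 2.1357)·e^(0.0802·18/12) = 365.2543 × 1.127835 = 411.9466
Value (long) = (F − K)·e^(−rT) = (411.9466 − 409.66) × 0.886654 = 2.0274
Short position value = −(long value) = -S$2.03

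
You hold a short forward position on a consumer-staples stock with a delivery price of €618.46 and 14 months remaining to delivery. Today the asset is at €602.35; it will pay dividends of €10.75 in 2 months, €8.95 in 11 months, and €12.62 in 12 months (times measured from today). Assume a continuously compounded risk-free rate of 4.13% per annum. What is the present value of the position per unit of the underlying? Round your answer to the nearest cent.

€18.42

PV(remaining dividends) I = 10.75·e^(−0.0413·2/12) + 8.95·e^(−0.0413·11/12) + 12.62·e^(−0.0413·12/12) = 31.4032
Current forward F = (S − I)·e^(rT) = (602.35 − 31.4032)·e^(0.0413·14/12) = 570.9468 × 1.049363 = 599.1304
Value (long) = (F − K)·e^(−rT) = (599.1304 − 618.46) × 0.952959 = -18.4203
Short position value = −(long value) = €18.42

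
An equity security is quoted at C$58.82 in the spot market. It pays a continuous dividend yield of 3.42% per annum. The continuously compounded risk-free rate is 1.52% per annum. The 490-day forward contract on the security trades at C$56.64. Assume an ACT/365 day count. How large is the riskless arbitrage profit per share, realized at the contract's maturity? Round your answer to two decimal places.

Fair forward: F* = S·e^(carry·T), with carry = (r − q) = 0.0152 − 0.0342 = -0.0190
F* = 58.82 · e^(-0.0190 × 490/365) = 58.82 · e^-0.025507 = 58.82 × 0.974816 = C$57.3387
Market C$56.64 < fair C$57.3387: forward underpriced → reverse cash-and-carry (short spot, go long the forward).
At maturity, profit = |F_mkt − F*| = |56.64 − 57.3387| = C$0.70 per share

C$0.70 per share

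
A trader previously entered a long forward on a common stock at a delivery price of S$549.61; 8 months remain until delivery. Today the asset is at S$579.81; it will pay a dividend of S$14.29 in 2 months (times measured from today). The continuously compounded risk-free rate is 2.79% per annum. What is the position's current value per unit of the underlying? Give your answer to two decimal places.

S$26.10

PV(remaining dividends) I = 14.29·e^(−0.0279·2/12) = 14.2237
Current forward F = (S − I)·e^(rT) = (579.81 − 14.2237)·e^(0.0279·8/12) = 565.5863 × 1.018774 = 576.2046
Value (long) = (F − K)·e^(−rT) = (576.2046 − 549.61) × 0.981572 = 26.1045
Value = S$26.10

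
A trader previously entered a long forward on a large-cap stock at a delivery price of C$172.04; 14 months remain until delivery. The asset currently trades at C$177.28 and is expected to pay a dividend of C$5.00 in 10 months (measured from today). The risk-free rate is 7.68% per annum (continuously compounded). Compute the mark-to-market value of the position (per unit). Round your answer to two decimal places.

C$15.29

PV(remaining dividends) I = 5.00·e^(−0.0768·10/12) = 4.6900
Current forward F = (S − I)·e^(rT) = (177.28 − 4.6900)·e^(0.0768·14/12) = 172.5900 × 1.093737 = 188.7681
Value (long) = (F − K)·e^(−rT) = (188.7681 − 172.04) × 0.914297 = 15.2945
Value = C$15.29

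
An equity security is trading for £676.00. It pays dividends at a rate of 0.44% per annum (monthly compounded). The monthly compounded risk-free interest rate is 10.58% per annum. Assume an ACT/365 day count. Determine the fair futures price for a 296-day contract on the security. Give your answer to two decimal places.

£733.66

F = S · (1+r/12)^(12T) / (1+q/12)^(12T)
= 676.00 × 1.089178 / 1.003574 = 676.00 × 1.085299
F = £733.66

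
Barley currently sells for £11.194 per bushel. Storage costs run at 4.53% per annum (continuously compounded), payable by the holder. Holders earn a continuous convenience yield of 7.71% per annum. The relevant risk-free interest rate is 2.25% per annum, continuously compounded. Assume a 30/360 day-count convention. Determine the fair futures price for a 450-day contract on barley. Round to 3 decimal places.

Net carry = r + u − y = 0.0225 + 0.0453 − 0.0771 = -0.0093
F = S·e^((r+u−y)T) = 11.194 · e^(-0.0093 × 450/360) = 11.194 · e^-0.011625
= 11.194 × 0.988442 = £11.065 per bushel

£11.065 per bushel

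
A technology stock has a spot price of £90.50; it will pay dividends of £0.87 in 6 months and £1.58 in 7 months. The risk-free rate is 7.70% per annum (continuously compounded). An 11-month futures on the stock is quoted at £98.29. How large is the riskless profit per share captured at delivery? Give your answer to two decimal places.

PV(dividends) I = 0.87·e^(−0.0770·6/12) + 1.58·e^(−0.0770·7/12) = 2.3477
Fair futures F* = (S − I)·e^(rT) = (90.50 − 2.3477)·e^0.070583 = 88.1523 × 1.073134 = 94.5992
Market £98.29 > fair 94.5992: forward overpriced → cash-and-carry (borrow at r, buy the stock and collect the dividends, short the forward).
Profit at T = |F_mkt − F*| = |98.29 − 94.5992| = £3.69 per share

£3.69 per share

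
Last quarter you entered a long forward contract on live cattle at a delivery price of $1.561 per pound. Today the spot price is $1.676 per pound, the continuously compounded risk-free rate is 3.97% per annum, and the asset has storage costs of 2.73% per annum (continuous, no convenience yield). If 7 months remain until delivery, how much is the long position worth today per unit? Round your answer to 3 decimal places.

$0.178 per pound

Current fair forward for the remaining 7 months: F = S·e^((r + u)·T), (r + u) = 0.0397 + 0.0273 = 0.0670
F = 1.676 · e^(0.0670 × 7/12) = 1.676 × 1.039857 = 1.7428
Value of long forward = (F − K)·e^(−rT) = (1.7428 − 1.561) · e^(−0.0397·7/12)
= 0.1818 × 0.977108 = 0.178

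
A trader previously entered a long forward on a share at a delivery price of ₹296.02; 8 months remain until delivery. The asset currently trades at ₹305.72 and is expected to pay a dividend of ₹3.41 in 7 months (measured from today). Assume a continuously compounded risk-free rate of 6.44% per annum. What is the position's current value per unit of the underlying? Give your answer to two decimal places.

₹18.86

PV(remaining dividends) I = 3.41·e^(−0.0644·7/12) = 3.2843
Current forward F = (S − I)·e^(rT) = (305.72 − 3.2843)·e^(0.0644·8/12) = 302.4357 × 1.043868 = 315.7029
Value (long) = (F − K)·e^(−rT) = (315.7029 − 296.02) × 0.957975 = 18.8557
Value = ₹18.86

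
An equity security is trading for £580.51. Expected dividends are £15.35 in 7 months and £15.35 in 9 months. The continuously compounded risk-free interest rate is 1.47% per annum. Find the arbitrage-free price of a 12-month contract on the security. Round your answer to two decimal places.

£558.26

PV(dividends) I = 15.35·e^(−0.0147·7/12) + 15.35·e^(−0.0147·9/12)
I = 15.2189 + 15.1817 = 30.4006
F = (S − I)·e^(rT) = (580.51 − 30.4006) · e^(0.0147·12/12)
= 550.1094 · e^0.014700 = 550.1094 × 1.014809 = £558.26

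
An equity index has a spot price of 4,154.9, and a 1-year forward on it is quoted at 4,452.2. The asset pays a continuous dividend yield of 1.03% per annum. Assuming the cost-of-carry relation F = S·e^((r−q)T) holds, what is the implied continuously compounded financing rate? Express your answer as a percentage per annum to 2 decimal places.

7.94%

From F = S·e^((r−q)T): (r − q) = ln(F/S)/T
ln(4452.2/4154.9) = ln(1.071554) = 0.069110
(r − q) = 0.069110 / (12/12) = 0.069110
r = ln(F/S)/T + q = 0.069110 + 0.0103 = 0.079410
r = 7.94%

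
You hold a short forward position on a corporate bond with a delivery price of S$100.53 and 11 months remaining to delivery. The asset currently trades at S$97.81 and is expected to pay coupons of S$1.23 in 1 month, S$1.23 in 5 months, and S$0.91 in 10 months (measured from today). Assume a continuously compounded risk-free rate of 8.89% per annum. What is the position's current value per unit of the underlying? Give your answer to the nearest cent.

-S$1.90

PV(remaining coupons) I = 1.23·e^(−0.0889·1/12) + 1.23·e^(−0.0889·5/12) + 0.91·e^(−0.0889·10/12) = 3.2512
Current forward F = (S − I)·e^(rT) = (97.81 − 3.2512)·e^(0.0889·11/12) = 94.5588 × 1.084904 = 102.5872
Value (long) = (F − K)·e^(−rT) = (102.5872 − 100.53) × 0.921740 = 1.8962
Short position value = −(long value) = -S$1.90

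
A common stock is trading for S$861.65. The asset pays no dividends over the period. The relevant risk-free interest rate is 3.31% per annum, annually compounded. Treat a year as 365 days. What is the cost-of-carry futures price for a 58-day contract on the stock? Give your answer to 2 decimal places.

S$866.12

F = S · (1+r)^T
= 861.65 × 1.005188
F = S$866.12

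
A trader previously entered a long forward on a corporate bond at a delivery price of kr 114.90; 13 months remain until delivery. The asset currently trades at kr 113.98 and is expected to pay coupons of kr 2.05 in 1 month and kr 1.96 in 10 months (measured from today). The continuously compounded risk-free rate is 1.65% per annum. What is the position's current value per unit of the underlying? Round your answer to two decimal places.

-kr 2.86

PV(remaining coupons) I = 2.05·e^(−0.0165·1/12) + 1.96·e^(−0.0165·10/12) = 3.9804
Current forward F = (S − I)·e^(rT) = (113.98 − 3.9804)·e^(0.0165·13/12) = 109.9996 × 1.018036 = 111.9836
Value (long) = (F − K)·e^(−rT) = (111.9836 − 114.90) × 0.982284 = -2.8647
Value = -kr 2.86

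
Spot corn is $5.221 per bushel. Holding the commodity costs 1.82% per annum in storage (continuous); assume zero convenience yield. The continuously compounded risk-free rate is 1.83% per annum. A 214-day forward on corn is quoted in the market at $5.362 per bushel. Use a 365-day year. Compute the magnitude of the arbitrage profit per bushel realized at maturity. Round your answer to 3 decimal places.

$0.028 per bushel

Fair forward: F* = S·e^(carry·T), with carry = (r + u) = 0.0183 + 0.0182 = 0.0365
F* = 5.221 · e^(0.0365 × 214/365) = 5.221 · e^0.021400 = 5.221 × 1.021631 = $5.3339
Market $5.362 > fair $5.3339: forward overpriced → cash-and-carry (buy spot, short the forward).
At maturity, profit = |F_mkt − F*| = |5.362 − 5.3339| = $0.028 per bushel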